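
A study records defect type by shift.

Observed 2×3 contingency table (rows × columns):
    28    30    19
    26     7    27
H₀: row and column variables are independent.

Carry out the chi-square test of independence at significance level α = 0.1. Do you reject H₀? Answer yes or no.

Row totals [77, 60], col totals [54, 37, 46], n=137
χ² = (28−30.35)²/30.35 + (30−20.80)²/20.80 + (19−25.85)²/25.85 + (26−23.65)²/23.65 + (7−16.20)²/16.20 + (27−20.15)²/20.15 = 13.8667
df = 2
p-value (upper-tail) = 0.00097
At α=0.1: p < α → reject H₀

reject H₀: yes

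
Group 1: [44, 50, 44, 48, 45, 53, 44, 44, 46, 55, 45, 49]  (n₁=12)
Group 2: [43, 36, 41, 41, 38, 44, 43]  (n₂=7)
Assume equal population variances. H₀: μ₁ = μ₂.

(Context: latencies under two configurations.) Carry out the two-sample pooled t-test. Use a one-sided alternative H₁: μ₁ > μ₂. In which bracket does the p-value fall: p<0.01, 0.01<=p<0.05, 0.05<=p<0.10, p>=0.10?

x̄₁=47.250, s₁=3.793, n₁=12
x̄₂=40.857, s₂=2.911, n₂=7
s_p² = [11·3.793² + 6·2.911²]/17 = 12.3004
SE = √(s_p²·(1/12+1/7)) = 1.6680
t = (47.250−40.857)/1.6680 = 3.8326
df = 17
p-value (one-sided, H₁ greater) = 0.00067
→ bracket: p<0.01

p-value bracket: p<0.01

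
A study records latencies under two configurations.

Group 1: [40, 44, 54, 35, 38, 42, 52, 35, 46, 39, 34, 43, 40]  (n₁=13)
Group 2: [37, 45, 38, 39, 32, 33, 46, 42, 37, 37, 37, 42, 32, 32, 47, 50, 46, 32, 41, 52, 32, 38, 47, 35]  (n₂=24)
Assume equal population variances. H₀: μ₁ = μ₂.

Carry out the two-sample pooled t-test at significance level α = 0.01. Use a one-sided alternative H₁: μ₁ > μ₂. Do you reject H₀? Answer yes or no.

x̄₁=41.692, s₁=6.183, n₁=13
x̄₂=39.542, s₂=6.192, n₂=24
s_p² = [12·6.183² + 23·6.192²]/35 = 38.3065
SE = √(s_p²·(1/13+1/24)) = 2.1314
t = (41.692−39.542)/2.1314 = 1.0090
df = 35
p-value (one-sided, H₁ greater) = 0.15994
At α=0.01: p ≥ α → fail to reject H₀

reject H₀: no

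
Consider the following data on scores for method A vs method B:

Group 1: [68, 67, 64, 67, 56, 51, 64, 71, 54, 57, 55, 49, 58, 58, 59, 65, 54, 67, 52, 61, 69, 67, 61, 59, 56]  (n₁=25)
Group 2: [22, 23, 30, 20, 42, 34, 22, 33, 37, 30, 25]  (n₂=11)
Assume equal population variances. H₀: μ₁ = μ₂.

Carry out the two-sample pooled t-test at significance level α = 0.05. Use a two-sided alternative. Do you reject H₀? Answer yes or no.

reject H₀: yes

x̄₁=60.360, s₁=6.231, n₁=25
x̄₂=28.909, s₂=7.120, n₂=11
s_p² = [24·6.231² + 10·7.120²]/34 = 42.3138
SE = √(s_p²·(1/25+1/11)) = 2.3536
t = (60.360−28.909)/2.3536 = 13.3631
df = 34
p-value (two-sided) = 0.00000
At α=0.05: p < α → reject H₀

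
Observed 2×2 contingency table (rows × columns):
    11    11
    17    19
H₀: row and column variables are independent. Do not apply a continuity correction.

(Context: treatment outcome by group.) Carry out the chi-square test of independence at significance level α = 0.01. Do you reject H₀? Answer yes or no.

Row totals [22, 36], col totals [28, 30], n=58
χ² = (11−10.62)²/10.62 + (11−11.38)²/11.38 + (17−17.38)²/17.38 + (19−18.62)²/18.62 = 0.0422
df = 1
p-value (upper-tail) = 0.83725
At α=0.01: p ≥ α → fail to reject H₀

reject H₀: no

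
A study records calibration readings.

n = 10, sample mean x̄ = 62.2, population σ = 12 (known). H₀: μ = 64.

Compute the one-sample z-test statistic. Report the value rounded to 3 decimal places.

test statistic = -0.474

SE = σ/√n = 12/√10 = 3.7947
z = (x̄−μ₀)/SE = (62.2−64)/3.7947 = -0.4743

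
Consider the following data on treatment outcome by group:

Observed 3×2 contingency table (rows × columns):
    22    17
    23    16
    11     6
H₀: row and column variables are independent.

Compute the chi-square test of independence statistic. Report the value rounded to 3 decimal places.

test statistic = 0.337

Row totals [39, 39, 17], col totals [56, 39], n=95
χ² = (22−22.99)²/22.99 + (17−16.01)²/16.01 + (23−22.99)²/22.99 + (16−16.01)²/16.01 + (11−10.02)²/10.02 + (6−6.98)²/6.98 = 0.3367
df = 2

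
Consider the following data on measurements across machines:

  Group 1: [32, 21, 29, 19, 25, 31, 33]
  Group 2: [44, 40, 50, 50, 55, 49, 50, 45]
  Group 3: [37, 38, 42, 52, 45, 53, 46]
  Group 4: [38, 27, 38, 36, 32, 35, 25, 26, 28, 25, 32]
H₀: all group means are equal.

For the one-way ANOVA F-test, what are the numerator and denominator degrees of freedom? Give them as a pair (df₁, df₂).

k = 4 groups, N = 33 total
df = (k−1, N−k) = (4−1, 33−4) = (3, 29)

degrees of freedom = [3, 29]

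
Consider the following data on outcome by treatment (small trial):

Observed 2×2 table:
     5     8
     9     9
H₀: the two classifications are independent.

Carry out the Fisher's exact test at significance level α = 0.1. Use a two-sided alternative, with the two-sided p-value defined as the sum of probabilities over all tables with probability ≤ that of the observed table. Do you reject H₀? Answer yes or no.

reject H₀: no

Margins: r₁=13, r₂=18, c₁=14, c₂=17, n=31
p_obs = C(13,5)·C(18,9)/C(31,14); sum pmf over tables with pmf ≤ p_obs
p-value (two-sided) = 0.71684
At α=0.1: p ≥ α → fail to reject H₀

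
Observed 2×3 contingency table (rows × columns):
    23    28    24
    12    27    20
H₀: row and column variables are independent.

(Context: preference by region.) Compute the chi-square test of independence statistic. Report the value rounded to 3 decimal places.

test statistic = 1.956

Row totals [75, 59], col totals [35, 55, 44], n=134
χ² = (23−19.59)²/19.59 + (28−30.78)²/30.78 + (24−24.63)²/24.63 + (12−15.41)²/15.41 + (27−24.22)²/24.22 + (20−19.37)²/19.37 = 1.9564
df = 2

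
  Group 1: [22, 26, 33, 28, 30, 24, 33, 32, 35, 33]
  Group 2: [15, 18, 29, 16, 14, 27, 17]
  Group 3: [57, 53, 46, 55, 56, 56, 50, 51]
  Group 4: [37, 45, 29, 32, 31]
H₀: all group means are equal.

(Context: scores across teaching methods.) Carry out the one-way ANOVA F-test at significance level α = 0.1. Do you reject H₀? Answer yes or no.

Group means [29.60, 19.43, 53.00, 34.80], grand mean 34.333
SSB = Σnᵢ(x̄ᵢ−x̄)² = 4567.752; SSW = ΣΣ(x−x̄ᵢ)² = 656.914
MSB = 4567.752/3 = 1522.5841; MSW = 656.914/26 = 25.2659
F = MSB/MSW = 60.2623
df = (3, 26)
p-value (upper-tail) = 0.00000
At α=0.1: p < α → reject H₀

reject H₀: yes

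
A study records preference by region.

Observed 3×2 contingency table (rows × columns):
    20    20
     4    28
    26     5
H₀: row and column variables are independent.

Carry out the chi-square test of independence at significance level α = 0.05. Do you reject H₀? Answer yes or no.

reject H₀: yes

Row totals [40, 32, 31], col totals [50, 53], n=103
χ² = (20−19.42)²/19.42 + (20−20.58)²/20.58 + (4−15.53)²/15.53 + (28−16.47)²/16.47 + (26−15.05)²/15.05 + (5−15.95)²/15.95 = 32.1657
df = 2
p-value (upper-tail) = 0.00000
At α=0.05: p < α → reject H₀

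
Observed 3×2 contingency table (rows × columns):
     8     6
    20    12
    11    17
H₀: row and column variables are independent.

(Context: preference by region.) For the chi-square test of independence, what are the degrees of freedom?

df = (r−1)(c−1) = (3−1)·(2−1) = 2

degrees of freedom = 2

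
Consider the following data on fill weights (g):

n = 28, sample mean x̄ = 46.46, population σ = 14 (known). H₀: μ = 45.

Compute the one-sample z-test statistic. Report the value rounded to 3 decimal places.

SE = σ/√n = 14/√28 = 2.6458
z = (x̄−μ₀)/SE = (46.46−45)/2.6458 = 0.5518

test statistic = 0.552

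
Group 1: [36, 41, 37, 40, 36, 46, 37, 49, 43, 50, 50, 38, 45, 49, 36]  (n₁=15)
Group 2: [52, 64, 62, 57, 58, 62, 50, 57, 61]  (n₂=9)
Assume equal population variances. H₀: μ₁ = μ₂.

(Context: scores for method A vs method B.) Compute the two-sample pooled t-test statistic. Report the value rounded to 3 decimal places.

test statistic = -7.171

x̄₁=42.200, s₁=5.545, n₁=15
x̄₂=58.111, s₂=4.729, n₂=9
s_p² = [14·5.545² + 8·4.729²]/22 = 27.6949
SE = √(s_p²·(1/15+1/9)) = 2.2189
t = (42.200−58.111)/2.2189 = -7.1707
df = 22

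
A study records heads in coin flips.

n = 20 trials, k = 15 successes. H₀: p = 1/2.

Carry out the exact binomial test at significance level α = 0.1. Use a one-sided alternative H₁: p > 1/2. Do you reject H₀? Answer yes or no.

Exact binomial: n=20, k=15, p₀=1/2=0.5000
P(X≥15) from Σ C(n,i)·p₀^i·(1−p₀)^(n−i)
p-value (one-sided, H₁ greater) = 0.02069
At α=0.1: p < α → reject H₀

reject H₀: yes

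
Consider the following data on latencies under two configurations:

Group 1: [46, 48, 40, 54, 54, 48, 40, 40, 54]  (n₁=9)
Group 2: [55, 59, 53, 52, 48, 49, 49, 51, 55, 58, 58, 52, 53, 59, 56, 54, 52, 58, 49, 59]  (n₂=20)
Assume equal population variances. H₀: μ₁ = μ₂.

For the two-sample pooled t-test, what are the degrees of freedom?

degrees of freedom = 27

df = n₁ + n₂ − 2 = 9 + 20 − 2 = 27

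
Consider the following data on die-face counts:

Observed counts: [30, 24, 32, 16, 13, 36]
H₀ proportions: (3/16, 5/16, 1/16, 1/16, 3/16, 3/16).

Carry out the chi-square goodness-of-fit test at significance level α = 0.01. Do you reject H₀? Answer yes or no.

reject H₀: yes

n = 151; E_i = n·p_i = [28.31, 47.19, 9.44, 9.44, 28.31, 28.31]
χ² = (30−28.31)²/28.31 + (24−47.19)²/47.19 + (32−9.44)²/9.44 + (16−9.44)²/9.44 + (13−28.31)²/28.31 + (36−28.31)²/28.31 = 80.3678
df = 5
p-value (upper-tail) = 0.00000
At α=0.01: p < α → reject H₀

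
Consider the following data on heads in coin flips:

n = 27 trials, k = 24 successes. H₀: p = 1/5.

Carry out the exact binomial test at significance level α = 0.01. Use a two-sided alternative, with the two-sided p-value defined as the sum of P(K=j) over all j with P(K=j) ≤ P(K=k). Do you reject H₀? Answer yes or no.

reject H₀: yes

Exact binomial: n=27, k=24, p₀=1/5=0.2000
P(X=j) = C(n,j)·p₀^j·(1−p₀)^(n−j); p = Σ P(X=j) over j with P(X=j) ≤ P(X=24)
p-value (two-sided) = 0.00000
At α=0.01: p < α → reject H₀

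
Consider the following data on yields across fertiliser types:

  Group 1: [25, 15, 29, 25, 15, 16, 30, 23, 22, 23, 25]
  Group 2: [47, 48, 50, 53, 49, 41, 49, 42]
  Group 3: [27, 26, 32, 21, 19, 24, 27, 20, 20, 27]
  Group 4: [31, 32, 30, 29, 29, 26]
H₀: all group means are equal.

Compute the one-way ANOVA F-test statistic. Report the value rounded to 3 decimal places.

test statistic = 60.969

Group means [22.55, 47.38, 24.30, 29.50], grand mean 29.914
SSB = Σnᵢ(x̄ᵢ−x̄)² = 3352.541; SSW = ΣΣ(x−x̄ᵢ)² = 568.202
MSB = 3352.541/3 = 1117.5135; MSW = 568.202/31 = 18.3291
F = MSB/MSW = 60.9693
df = (3, 31)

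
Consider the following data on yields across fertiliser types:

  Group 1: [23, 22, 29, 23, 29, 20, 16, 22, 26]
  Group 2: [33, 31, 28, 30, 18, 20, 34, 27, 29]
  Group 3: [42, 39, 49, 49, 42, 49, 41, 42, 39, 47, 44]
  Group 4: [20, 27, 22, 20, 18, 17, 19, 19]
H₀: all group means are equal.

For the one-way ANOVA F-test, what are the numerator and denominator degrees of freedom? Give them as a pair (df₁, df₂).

k = 4 groups, N = 37 total
df = (k−1, N−k) = (4−1, 37−4) = (3, 33)

degrees of freedom = [3, 33]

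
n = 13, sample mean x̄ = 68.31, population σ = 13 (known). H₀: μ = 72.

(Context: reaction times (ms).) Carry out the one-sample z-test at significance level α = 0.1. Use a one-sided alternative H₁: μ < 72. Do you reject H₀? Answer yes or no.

SE = σ/√n = 13/√13 = 3.6056
z = (x̄−μ₀)/SE = (68.31−72)/3.6056 = -1.0234
p-value (one-sided, H₁ less) = 0.15305
At α=0.1: p ≥ α → fail to reject H₀

reject H₀: no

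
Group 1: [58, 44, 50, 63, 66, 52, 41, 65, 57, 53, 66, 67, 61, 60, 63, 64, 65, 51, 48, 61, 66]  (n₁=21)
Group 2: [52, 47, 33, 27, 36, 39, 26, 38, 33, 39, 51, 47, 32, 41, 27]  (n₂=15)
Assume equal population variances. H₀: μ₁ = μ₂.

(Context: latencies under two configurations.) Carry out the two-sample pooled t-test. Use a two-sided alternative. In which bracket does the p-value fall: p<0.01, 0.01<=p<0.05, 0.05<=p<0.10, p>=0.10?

x̄₁=58.143, s₁=7.869, n₁=21
x̄₂=37.867, s₂=8.509, n₂=15
s_p² = [20·7.869² + 14·8.509²]/34 = 66.2443
SE = √(s_p²·(1/21+1/15)) = 2.7515
t = (58.143−37.867)/2.7515 = 7.3691
df = 34
p-value (two-sided) = 0.00000
→ bracket: p<0.01

p-value bracket: p<0.01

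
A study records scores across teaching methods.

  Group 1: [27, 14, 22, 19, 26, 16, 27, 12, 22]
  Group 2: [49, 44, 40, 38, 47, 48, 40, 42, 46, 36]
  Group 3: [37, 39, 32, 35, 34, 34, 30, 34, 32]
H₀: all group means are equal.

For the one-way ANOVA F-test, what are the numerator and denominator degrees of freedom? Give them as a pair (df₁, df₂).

degrees of freedom = [2, 25]

k = 3 groups, N = 28 total
df = (k−1, N−k) = (3−1, 28−3) = (2, 25)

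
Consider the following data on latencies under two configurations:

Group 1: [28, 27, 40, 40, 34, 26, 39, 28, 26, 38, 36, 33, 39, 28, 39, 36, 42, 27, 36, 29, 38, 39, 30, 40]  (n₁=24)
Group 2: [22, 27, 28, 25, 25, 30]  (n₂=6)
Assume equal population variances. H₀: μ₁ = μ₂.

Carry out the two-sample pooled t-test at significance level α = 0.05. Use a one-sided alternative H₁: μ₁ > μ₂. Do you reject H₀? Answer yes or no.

reject H₀: yes

x̄₁=34.083, s₁=5.484, n₁=24
x̄₂=26.167, s₂=2.787, n₂=6
s_p² = [23·5.484² + 5·2.787²]/28 = 26.0952
SE = √(s_p²·(1/24+1/6)) = 2.3316
t = (34.083−26.167)/2.3316 = 3.3953
df = 28
p-value (one-sided, H₁ greater) = 0.00103
At α=0.05: p < α → reject H₀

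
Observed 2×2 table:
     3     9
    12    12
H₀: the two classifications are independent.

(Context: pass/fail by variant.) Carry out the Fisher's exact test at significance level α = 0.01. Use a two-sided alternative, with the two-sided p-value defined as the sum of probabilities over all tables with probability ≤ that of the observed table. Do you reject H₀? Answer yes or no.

reject H₀: no

Margins: r₁=12, r₂=24, c₁=15, c₂=21, n=36
p_obs = C(12,3)·C(24,12)/C(36,15); sum pmf over tables with pmf ≤ p_obs
p-value (two-sided) = 0.28213
At α=0.01: p ≥ α → fail to reject H₀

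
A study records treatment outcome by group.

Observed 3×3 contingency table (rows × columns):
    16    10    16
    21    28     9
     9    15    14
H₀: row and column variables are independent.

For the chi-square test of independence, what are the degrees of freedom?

degrees of freedom = 4

df = (r−1)(c−1) = (3−1)·(3−1) = 4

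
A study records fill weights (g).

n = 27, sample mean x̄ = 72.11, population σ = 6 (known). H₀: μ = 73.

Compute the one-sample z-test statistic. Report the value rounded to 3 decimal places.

SE = σ/√n = 6/√27 = 1.1547
z = (x̄−μ₀)/SE = (72.11−73)/1.1547 = -0.7708

test statistic = -0.771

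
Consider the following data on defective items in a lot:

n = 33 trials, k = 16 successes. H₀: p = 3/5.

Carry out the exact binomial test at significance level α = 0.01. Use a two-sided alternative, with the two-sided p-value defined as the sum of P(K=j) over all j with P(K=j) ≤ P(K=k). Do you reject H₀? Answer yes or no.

Exact binomial: n=33, k=16, p₀=3/5=0.6000
P(X=j) = C(n,j)·p₀^j·(1−p₀)^(n−j); p = Σ P(X=j) over j with P(X=j) ≤ P(X=16)
p-value (two-sided) = 0.21342
At α=0.01: p ≥ α → fail to reject H₀

reject H₀: no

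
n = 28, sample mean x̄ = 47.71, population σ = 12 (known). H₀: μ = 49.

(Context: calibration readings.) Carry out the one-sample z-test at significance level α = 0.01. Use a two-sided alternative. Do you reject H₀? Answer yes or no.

SE = σ/√n = 12/√28 = 2.2678
z = (x̄−μ₀)/SE = (47.71−49)/2.2678 = -0.5688
p-value (two-sided) = 0.56947
At α=0.01: p ≥ α → fail to reject H₀

reject H₀: no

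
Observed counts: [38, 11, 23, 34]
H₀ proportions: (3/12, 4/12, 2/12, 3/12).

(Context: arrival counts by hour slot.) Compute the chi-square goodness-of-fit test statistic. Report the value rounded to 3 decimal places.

test statistic = 25.481

n = 106; E_i = n·p_i = [26.50, 35.33, 17.67, 26.50]
χ² = (38−26.50)²/26.50 + (11−35.33)²/35.33 + (23−17.67)²/17.67 + (34−26.50)²/26.50 = 25.4811
df = 3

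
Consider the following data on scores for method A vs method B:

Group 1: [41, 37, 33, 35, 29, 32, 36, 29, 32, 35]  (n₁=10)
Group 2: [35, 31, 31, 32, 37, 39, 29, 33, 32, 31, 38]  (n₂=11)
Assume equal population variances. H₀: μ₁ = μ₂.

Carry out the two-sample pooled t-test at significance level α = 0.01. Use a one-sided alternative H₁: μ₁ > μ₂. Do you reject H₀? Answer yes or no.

reject H₀: no

x̄₁=33.900, s₁=3.695, n₁=10
x̄₂=33.455, s₂=3.297, n₂=11
s_p² = [9·3.695² + 10·3.297²]/19 = 12.1909
SE = √(s_p²·(1/10+1/11)) = 1.5256
t = (33.900−33.455)/1.5256 = 0.2920
df = 19
p-value (one-sided, H₁ greater) = 0.38673
At α=0.01: p ≥ α → fail to reject H₀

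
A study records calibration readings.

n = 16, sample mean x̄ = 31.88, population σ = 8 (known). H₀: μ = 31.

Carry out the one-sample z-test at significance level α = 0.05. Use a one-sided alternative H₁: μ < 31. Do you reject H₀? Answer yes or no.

reject H₀: no

SE = σ/√n = 8/√16 = 2.0000
z = (x̄−μ₀)/SE = (31.88−31)/2.0000 = 0.4400
p-value (one-sided, H₁ less) = 0.67003
At α=0.05: p ≥ α → fail to reject H₀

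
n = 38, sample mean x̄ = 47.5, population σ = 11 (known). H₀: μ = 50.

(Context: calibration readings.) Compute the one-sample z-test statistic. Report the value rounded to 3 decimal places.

test statistic = -1.401

SE = σ/√n = 11/√38 = 1.7844
z = (x̄−μ₀)/SE = (47.5−50)/1.7844 = -1.4010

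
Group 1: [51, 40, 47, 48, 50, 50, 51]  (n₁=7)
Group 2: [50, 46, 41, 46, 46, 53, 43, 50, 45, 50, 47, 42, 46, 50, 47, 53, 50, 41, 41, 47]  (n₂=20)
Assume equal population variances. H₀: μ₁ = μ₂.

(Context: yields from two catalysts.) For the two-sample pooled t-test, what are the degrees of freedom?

df = n₁ + n₂ − 2 = 7 + 20 − 2 = 25

degrees of freedom = 25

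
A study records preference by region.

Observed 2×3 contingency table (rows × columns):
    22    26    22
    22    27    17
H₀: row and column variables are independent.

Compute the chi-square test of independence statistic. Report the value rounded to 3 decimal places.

test statistic = 0.543

Row totals [70, 66], col totals [44, 53, 39], n=136
χ² = (22−22.65)²/22.65 + (26−27.28)²/27.28 + (22−20.07)²/20.07 + (22−21.35)²/21.35 + (27−25.72)²/25.72 + (17−18.93)²/18.93 = 0.5427
df = 2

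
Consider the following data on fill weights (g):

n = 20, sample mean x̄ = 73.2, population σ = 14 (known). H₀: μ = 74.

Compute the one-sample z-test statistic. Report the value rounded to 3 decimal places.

test statistic = -0.256

SE = σ/√n = 14/√20 = 3.1305
z = (x̄−μ₀)/SE = (73.2−74)/3.1305 = -0.2556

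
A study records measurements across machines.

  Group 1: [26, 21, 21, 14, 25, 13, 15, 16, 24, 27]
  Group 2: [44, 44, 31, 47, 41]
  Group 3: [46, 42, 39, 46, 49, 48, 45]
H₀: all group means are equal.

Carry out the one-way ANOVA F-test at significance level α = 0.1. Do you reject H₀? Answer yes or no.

reject H₀: yes

Group means [20.20, 41.40, 45.00], grand mean 32.909
SSB = Σnᵢ(x̄ᵢ−x̄)² = 2999.018; SSW = ΣΣ(x−x̄ᵢ)² = 478.800
MSB = 2999.018/2 = 1499.5091; MSW = 478.800/19 = 25.2000
F = MSB/MSW = 59.5043
df = (2, 19)
p-value (upper-tail) = 0.00000
At α=0.1: p < α → reject H₀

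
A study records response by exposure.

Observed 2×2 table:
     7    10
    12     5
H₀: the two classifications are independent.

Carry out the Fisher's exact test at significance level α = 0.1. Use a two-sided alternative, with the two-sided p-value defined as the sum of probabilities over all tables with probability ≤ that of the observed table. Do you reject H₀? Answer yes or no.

Margins: r₁=17, r₂=17, c₁=19, c₂=15, n=34
p_obs = C(17,7)·C(17,12)/C(34,19); sum pmf over tables with pmf ≤ p_obs
p-value (two-sided) = 0.16632
At α=0.1: p ≥ α → fail to reject H₀

reject H₀: no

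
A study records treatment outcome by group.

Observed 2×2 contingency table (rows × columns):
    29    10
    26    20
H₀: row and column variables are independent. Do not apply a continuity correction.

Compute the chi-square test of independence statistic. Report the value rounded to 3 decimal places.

Row totals [39, 46], col totals [55, 30], n=85
χ² = (29−25.24)²/25.24 + (10−13.76)²/13.76 + (26−29.76)²/29.76 + (20−16.24)²/16.24 = 2.9404
df = 1

test statistic = 2.940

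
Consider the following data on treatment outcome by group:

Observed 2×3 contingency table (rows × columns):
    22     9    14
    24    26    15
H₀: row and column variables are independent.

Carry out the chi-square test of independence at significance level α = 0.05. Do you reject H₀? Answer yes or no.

Row totals [45, 65], col totals [46, 35, 29], n=110
χ² = (22−18.82)²/18.82 + (9−14.32)²/14.32 + (14−11.86)²/11.86 + (24−27.18)²/27.18 + (26−20.68)²/20.68 + (15−17.14)²/17.14 = 4.9043
df = 2
p-value (upper-tail) = 0.08611
At α=0.05: p ≥ α → fail to reject H₀

reject H₀: no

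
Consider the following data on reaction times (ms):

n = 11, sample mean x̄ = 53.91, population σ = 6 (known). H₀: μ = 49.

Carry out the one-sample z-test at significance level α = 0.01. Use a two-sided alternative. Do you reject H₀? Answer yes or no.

SE = σ/√n = 6/√11 = 1.8091
z = (x̄−μ₀)/SE = (53.91−49)/1.8091 = 2.7141
p-value (two-sided) = 0.00665
At α=0.01: p < α → reject H₀

reject H₀: yes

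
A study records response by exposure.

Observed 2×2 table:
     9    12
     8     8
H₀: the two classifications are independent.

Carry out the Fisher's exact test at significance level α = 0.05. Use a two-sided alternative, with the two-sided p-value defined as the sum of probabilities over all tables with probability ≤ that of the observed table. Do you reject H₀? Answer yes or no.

Margins: r₁=21, r₂=16, c₁=17, c₂=20, n=37
p_obs = C(21,9)·C(16,8)/C(37,17); sum pmf over tables with pmf ≤ p_obs
p-value (two-sided) = 0.74631
At α=0.05: p ≥ α → fail to reject H₀

reject H₀: no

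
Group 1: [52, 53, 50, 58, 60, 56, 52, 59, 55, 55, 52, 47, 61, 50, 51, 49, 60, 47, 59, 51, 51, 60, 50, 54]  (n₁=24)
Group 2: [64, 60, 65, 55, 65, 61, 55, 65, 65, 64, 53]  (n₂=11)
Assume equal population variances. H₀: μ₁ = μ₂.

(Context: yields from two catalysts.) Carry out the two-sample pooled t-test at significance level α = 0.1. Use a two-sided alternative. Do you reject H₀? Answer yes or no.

reject H₀: yes

x̄₁=53.833, s₁=4.371, n₁=24
x̄₂=61.091, s₂=4.679, n₂=11
s_p² = [23·4.371² + 10·4.679²]/33 = 19.9467
SE = √(s_p²·(1/24+1/11)) = 1.6262
t = (53.833−61.091)/1.6262 = -4.4630
df = 33
p-value (two-sided) = 0.00009
At α=0.1: p < α → reject H₀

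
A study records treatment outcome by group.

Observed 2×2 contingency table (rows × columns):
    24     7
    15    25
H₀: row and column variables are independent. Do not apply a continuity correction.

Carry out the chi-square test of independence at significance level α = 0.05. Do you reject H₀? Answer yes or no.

reject H₀: yes

Row totals [31, 40], col totals [39, 32], n=71
χ² = (24−17.03)²/17.03 + (7−13.97)²/13.97 + (15−21.97)²/21.97 + (25−18.03)²/18.03 = 11.2417
df = 1
p-value (upper-tail) = 0.00080
At α=0.05: p < α → reject H₀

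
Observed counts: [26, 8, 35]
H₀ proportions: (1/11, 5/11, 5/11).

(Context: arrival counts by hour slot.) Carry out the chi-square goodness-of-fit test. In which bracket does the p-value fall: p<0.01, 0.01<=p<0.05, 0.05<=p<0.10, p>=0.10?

n = 69; E_i = n·p_i = [6.27, 31.36, 31.36]
χ² = (26−6.27)²/6.27 + (8−31.36)²/31.36 + (35−31.36)²/31.36 = 79.8667
df = 2
p-value (upper-tail) = 0.00000
→ bracket: p<0.01

p-value bracket: p<0.01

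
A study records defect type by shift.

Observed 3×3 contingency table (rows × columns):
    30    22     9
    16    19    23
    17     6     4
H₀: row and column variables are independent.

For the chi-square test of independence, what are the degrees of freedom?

degrees of freedom = 4

df = (r−1)(c−1) = (3−1)·(3−1) = 4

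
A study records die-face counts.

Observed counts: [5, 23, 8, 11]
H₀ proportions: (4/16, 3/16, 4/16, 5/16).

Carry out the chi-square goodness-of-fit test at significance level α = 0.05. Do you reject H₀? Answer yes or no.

n = 47; E_i = n·p_i = [11.75, 8.81, 11.75, 14.69]
χ² = (5−11.75)²/11.75 + (23−8.81)²/8.81 + (8−11.75)²/11.75 + (11−14.69)²/14.69 = 28.8411
df = 3
p-value (upper-tail) = 0.00000
At α=0.05: p < α → reject H₀

reject H₀: yes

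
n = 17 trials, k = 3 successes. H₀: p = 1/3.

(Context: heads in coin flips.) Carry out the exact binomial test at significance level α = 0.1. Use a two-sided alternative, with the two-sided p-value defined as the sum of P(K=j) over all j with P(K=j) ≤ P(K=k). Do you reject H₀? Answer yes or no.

Exact binomial: n=17, k=3, p₀=1/3=0.3333
P(X=j) = C(n,j)·p₀^j·(1−p₀)^(n−j); p = Σ P(X=j) over j with P(X=j) ≤ P(X=3)
p-value (two-sided) = 0.20590
At α=0.1: p ≥ α → fail to reject H₀

reject H₀: no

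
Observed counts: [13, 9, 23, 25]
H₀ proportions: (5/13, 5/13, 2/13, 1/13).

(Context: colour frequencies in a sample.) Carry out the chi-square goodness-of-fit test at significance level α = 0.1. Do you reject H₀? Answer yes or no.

reject H₀: yes

n = 70; E_i = n·p_i = [26.92, 26.92, 10.77, 5.38]
χ² = (13−26.92)²/26.92 + (9−26.92)²/26.92 + (23−10.77)²/10.77 + (25−5.38)²/5.38 = 104.4786
df = 3
p-value (upper-tail) = 0.00000
At α=0.1: p < α → reject H₀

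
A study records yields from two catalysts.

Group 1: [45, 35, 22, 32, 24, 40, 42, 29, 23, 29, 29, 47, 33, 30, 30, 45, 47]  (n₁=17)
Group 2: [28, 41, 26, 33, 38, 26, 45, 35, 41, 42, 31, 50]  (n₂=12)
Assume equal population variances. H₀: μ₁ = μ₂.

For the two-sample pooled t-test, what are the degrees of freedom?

df = n₁ + n₂ − 2 = 17 + 12 − 2 = 27

degrees of freedom = 27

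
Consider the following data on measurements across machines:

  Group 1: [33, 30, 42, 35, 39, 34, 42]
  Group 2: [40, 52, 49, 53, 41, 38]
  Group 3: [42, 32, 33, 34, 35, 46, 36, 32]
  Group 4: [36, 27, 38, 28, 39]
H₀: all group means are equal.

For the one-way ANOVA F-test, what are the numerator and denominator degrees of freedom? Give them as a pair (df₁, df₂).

degrees of freedom = [3, 22]

k = 4 groups, N = 26 total
df = (k−1, N−k) = (4−1, 26−4) = (3, 22)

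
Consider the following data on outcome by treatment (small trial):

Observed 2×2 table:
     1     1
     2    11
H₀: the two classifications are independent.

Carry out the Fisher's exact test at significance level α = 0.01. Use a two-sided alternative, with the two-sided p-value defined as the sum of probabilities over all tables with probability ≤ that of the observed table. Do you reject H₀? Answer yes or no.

reject H₀: no

Margins: r₁=2, r₂=13, c₁=3, c₂=12, n=15
p_obs = C(2,1)·C(13,2)/C(15,3); sum pmf over tables with pmf ≤ p_obs
p-value (two-sided) = 0.37143
At α=0.01: p ≥ α → fail to reject H₀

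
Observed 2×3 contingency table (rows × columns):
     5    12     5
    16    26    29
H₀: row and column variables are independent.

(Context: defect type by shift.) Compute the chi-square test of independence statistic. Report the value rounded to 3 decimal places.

Row totals [22, 71], col totals [21, 38, 34], n=93
χ² = (5−4.97)²/4.97 + (12−8.99)²/8.99 + (5−8.04)²/8.04 + (16−16.03)²/16.03 + (26−29.01)²/29.01 + (29−25.96)²/25.96 = 2.8292
df = 2

test statistic = 2.829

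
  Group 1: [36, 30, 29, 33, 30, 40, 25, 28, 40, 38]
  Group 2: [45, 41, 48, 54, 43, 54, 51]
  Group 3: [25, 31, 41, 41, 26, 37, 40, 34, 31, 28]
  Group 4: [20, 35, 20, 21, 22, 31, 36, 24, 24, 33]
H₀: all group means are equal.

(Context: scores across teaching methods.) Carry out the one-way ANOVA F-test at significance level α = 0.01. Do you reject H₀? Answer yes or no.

reject H₀: yes

Group means [32.90, 48.00, 33.40, 26.60], grand mean 34.189
SSB = Σnᵢ(x̄ᵢ−x̄)² = 1933.976; SSW = ΣΣ(x−x̄ᵢ)² = 1129.700
MSB = 1933.976/3 = 644.6586; MSW = 1129.700/33 = 34.2333
F = MSB/MSW = 18.8313
df = (3, 33)
p-value (upper-tail) = 0.00000
At α=0.01: p < α → reject H₀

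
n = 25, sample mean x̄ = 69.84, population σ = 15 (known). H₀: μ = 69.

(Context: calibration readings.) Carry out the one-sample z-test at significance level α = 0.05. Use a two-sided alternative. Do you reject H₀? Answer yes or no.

reject H₀: no

SE = σ/√n = 15/√25 = 3.0000
z = (x̄−μ₀)/SE = (69.84−69)/3.0000 = 0.2800
p-value (two-sided) = 0.77948
At α=0.05: p ≥ α → fail to reject H₀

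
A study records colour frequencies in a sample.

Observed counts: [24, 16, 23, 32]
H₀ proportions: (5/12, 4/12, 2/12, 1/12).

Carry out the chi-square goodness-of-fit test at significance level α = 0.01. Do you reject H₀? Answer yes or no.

reject H₀: yes

n = 95; E_i = n·p_i = [39.58, 31.67, 15.83, 7.92]
χ² = (24−39.58)²/39.58 + (16−31.67)²/31.67 + (23−15.83)²/15.83 + (32−7.92)²/7.92 = 90.3937
df = 3
p-value (upper-tail) = 0.00000
At α=0.01: p < α → reject H₀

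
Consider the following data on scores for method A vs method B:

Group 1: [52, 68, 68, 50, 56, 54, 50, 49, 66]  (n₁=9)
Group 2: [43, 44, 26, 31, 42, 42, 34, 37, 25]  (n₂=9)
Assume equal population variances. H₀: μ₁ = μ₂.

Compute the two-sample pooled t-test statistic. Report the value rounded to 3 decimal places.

x̄₁=57.000, s₁=8.062, n₁=9
x̄₂=36.000, s₂=7.382, n₂=9
s_p² = [8·8.062² + 8·7.382²]/16 = 59.7500
SE = √(s_p²·(1/9+1/9)) = 3.6439
t = (57.000−36.000)/3.6439 = 5.7631
df = 16

test statistic = 5.763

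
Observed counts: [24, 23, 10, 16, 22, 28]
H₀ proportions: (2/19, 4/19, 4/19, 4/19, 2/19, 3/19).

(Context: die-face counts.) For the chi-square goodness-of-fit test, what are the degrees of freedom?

df = k − 1 = 6 − 1 = 5

degrees of freedom = 5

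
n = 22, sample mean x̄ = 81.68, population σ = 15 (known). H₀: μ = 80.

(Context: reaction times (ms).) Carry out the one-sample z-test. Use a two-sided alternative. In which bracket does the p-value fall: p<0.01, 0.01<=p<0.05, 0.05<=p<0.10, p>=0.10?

SE = σ/√n = 15/√22 = 3.1980
z = (x̄−μ₀)/SE = (81.68−80)/3.1980 = 0.5253
p-value (two-sided) = 0.59936
→ bracket: p>=0.10

p-value bracket: p>=0.10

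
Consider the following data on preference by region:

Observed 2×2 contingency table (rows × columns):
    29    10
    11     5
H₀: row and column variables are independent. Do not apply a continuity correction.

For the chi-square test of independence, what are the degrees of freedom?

df = (r−1)(c−1) = (2−1)·(2−1) = 1

degrees of freedom = 1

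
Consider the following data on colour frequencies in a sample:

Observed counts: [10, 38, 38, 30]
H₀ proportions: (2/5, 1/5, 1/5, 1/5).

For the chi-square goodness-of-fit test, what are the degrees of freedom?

degrees of freedom = 3

df = k − 1 = 4 − 1 = 3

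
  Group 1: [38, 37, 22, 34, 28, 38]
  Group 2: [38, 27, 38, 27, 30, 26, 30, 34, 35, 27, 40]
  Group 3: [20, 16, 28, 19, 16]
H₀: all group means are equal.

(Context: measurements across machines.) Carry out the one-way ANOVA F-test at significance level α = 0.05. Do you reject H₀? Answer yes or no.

Group means [32.83, 32.00, 19.80], grand mean 29.455
SSB = Σnᵢ(x̄ᵢ−x̄)² = 605.821; SSW = ΣΣ(x−x̄ᵢ)² = 577.633
MSB = 605.821/2 = 302.9106; MSW = 577.633/19 = 30.4018
F = MSB/MSW = 9.9636
df = (2, 19)
p-value (upper-tail) = 0.00110
At α=0.05: p < α → reject H₀

reject H₀: yes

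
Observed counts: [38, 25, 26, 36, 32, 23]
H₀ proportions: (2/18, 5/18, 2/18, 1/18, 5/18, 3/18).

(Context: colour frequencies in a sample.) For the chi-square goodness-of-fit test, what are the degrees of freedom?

df = k − 1 = 6 − 1 = 5

degrees of freedom = 5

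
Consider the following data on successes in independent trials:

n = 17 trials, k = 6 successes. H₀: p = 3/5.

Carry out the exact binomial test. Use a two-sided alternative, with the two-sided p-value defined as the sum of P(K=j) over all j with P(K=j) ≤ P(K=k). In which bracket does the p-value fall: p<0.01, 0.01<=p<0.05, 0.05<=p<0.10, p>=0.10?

p-value bracket: 0.01<=p<0.05

Exact binomial: n=17, k=6, p₀=3/5=0.6000
P(X=j) = C(n,j)·p₀^j·(1−p₀)^(n−j); p = Σ P(X=j) over j with P(X=j) ≤ P(X=6)
p-value (two-sided) = 0.04713
→ bracket: 0.01<=p<0.05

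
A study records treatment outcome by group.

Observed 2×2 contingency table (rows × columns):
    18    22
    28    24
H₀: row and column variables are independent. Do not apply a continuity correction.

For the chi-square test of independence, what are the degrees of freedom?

df = (r−1)(c−1) = (2−1)·(2−1) = 1

degrees of freedom = 1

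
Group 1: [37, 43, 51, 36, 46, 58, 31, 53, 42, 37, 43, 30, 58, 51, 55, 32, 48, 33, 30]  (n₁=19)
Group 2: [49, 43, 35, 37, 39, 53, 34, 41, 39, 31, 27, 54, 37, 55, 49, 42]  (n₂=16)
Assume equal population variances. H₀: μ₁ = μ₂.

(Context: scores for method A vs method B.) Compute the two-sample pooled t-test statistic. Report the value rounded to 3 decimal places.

test statistic = 0.414

x̄₁=42.842, s₁=9.662, n₁=19
x̄₂=41.562, s₂=8.398, n₂=16
s_p² = [18·9.662² + 15·8.398²]/33 = 82.9838
SE = √(s_p²·(1/19+1/16)) = 3.0910
t = (42.842−41.562)/3.0910 = 0.4140
df = 33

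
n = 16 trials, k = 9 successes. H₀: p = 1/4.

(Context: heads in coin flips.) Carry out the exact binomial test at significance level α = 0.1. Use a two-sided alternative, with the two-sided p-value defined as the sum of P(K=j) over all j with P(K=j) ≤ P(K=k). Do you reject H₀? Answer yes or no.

reject H₀: yes

Exact binomial: n=16, k=9, p₀=1/4=0.2500
P(X=j) = C(n,j)·p₀^j·(1−p₀)^(n−j); p = Σ P(X=j) over j with P(X=j) ≤ P(X=9)
p-value (two-sided) = 0.00747
At α=0.1: p < α → reject H₀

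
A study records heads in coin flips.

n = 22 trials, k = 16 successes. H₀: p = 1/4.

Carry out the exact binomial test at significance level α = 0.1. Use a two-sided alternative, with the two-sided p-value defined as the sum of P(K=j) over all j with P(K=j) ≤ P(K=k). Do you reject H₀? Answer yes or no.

Exact binomial: n=22, k=16, p₀=1/4=0.2500
P(X=j) = C(n,j)·p₀^j·(1−p₀)^(n−j); p = Σ P(X=j) over j with P(X=j) ≤ P(X=16)
p-value (two-sided) = 0.00000
At α=0.1: p < α → reject H₀

reject H₀: yes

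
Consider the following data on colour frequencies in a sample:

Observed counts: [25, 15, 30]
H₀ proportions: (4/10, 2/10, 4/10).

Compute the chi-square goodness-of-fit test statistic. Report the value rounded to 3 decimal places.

test statistic = 0.536

n = 70; E_i = n·p_i = [28.00, 14.00, 28.00]
χ² = (25−28.00)²/28.00 + (15−14.00)²/14.00 + (30−28.00)²/28.00 = 0.5357
df = 2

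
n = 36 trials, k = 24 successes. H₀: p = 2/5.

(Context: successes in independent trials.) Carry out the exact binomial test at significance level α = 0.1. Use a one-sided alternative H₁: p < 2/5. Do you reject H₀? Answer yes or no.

Exact binomial: n=36, k=24, p₀=2/5=0.4000
P(X≤24) from Σ C(n,i)·p₀^i·(1−p₀)^(n−i)
p-value (one-sided, H₁ less) = 0.99966
At α=0.1: p ≥ α → fail to reject H₀

reject H₀: no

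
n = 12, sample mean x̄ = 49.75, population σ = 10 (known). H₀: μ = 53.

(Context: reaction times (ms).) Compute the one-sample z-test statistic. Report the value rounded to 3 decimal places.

SE = σ/√n = 10/√12 = 2.8868
z = (x̄−μ₀)/SE = (49.75−53)/2.8868 = -1.1258

test statistic = -1.126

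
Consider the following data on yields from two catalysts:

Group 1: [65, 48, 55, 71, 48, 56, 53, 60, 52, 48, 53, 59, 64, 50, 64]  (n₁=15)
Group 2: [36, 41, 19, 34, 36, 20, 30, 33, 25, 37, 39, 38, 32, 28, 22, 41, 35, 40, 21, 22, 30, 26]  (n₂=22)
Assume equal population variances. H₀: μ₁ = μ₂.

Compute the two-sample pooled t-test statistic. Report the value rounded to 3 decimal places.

x̄₁=56.400, s₁=7.169, n₁=15
x̄₂=31.136, s₂=7.266, n₂=22
s_p² = [14·7.169² + 21·7.266²]/35 = 52.2340
SE = √(s_p²·(1/15+1/22)) = 2.4200
t = (56.400−31.136)/2.4200 = 10.4394
df = 35

test statistic = 10.439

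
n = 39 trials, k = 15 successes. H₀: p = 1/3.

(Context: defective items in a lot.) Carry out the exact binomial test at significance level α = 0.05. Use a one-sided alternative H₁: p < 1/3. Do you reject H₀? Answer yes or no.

Exact binomial: n=39, k=15, p₀=1/3=0.3333
P(X≤15) from Σ C(n,i)·p₀^i·(1−p₀)^(n−i)
p-value (one-sided, H₁ less) = 0.80353
At α=0.05: p ≥ α → fail to reject H₀

reject H₀: no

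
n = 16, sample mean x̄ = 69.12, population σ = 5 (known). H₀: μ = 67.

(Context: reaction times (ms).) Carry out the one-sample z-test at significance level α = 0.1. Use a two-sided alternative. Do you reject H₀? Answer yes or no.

reject H₀: yes

SE = σ/√n = 5/√16 = 1.2500
z = (x̄−μ₀)/SE = (69.12−67)/1.2500 = 1.6960
p-value (two-sided) = 0.08989
At α=0.1: p < α → reject H₀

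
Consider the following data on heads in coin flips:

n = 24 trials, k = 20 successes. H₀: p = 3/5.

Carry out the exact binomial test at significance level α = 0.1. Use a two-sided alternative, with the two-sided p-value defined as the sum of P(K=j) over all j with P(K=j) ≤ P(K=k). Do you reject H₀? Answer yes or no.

reject H₀: yes

Exact binomial: n=24, k=20, p₀=3/5=0.6000
P(X=j) = C(n,j)·p₀^j·(1−p₀)^(n−j); p = Σ P(X=j) over j with P(X=j) ≤ P(X=20)
p-value (two-sided) = 0.02096
At α=0.1: p < α → reject H₀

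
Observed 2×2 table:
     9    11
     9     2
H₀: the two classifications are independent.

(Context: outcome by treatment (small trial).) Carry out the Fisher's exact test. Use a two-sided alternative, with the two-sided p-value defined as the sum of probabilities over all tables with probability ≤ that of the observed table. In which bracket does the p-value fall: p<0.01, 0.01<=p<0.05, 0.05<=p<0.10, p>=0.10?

Margins: r₁=20, r₂=11, c₁=18, c₂=13, n=31
p_obs = C(20,9)·C(11,9)/C(31,18); sum pmf over tables with pmf ≤ p_obs
p-value (two-sided) = 0.06564
→ bracket: 0.05<=p<0.10

p-value bracket: 0.05<=p<0.10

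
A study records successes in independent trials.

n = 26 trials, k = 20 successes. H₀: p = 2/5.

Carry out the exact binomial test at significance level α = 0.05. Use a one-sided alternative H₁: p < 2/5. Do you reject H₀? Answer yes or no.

reject H₀: no

Exact binomial: n=26, k=20, p₀=2/5=0.4000
P(X≤20) from Σ C(n,i)·p₀^i·(1−p₀)^(n−i)
p-value (one-sided, H₁ less) = 0.99997
At α=0.05: p ≥ α → fail to reject H₀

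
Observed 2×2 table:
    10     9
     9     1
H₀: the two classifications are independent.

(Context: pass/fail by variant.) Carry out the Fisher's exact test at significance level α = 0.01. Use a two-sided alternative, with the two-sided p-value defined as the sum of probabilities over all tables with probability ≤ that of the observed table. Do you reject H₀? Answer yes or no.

Margins: r₁=19, r₂=10, c₁=19, c₂=10, n=29
p_obs = C(19,10)·C(10,9)/C(29,19); sum pmf over tables with pmf ≤ p_obs
p-value (two-sided) = 0.09757
At α=0.01: p ≥ α → fail to reject H₀

reject H₀: no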